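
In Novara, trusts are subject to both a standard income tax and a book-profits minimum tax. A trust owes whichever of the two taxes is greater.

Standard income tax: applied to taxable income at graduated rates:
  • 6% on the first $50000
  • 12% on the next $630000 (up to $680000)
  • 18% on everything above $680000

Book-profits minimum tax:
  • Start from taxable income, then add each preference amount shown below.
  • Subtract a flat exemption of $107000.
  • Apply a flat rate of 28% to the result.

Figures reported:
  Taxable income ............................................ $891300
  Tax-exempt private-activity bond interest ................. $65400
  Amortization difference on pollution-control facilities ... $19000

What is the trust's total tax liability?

$243236

Standard income tax:
  $50000 × 6% = $3000
  $630000 × 12% = $75600
  $211300 × 18% = $38034
  → $116634

Book-profits minimum tax:
  Adjusted income: $891300 + $65400 + $19000 = $975700
  Less exemption $107000 → base $868700
  $868700 × 28% = $243236

$243236 > $116634, so the book-profits minimum tax is the binding amount.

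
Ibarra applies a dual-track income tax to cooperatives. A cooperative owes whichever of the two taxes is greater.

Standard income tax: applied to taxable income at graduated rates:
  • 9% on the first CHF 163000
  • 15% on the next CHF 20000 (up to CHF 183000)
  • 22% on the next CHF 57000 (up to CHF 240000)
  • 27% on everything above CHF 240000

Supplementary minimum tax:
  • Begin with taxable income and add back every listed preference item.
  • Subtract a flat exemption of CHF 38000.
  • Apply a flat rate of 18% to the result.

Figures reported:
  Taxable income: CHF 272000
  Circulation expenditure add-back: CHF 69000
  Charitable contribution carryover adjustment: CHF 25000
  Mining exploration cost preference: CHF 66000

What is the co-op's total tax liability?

CHF 70920

Supplementary minimum tax:
  Adjusted income: CHF 272000 + CHF 69000 + CHF 25000 + CHF 66000 = CHF 432000
  Less exemption CHF 38000 → base CHF 394000
  CHF 394000 × 18% = CHF 70920

Standard income tax:
  CHF 163000 × 9% = CHF 14670
  CHF 20000 × 15% = CHF 3000
  CHF 57000 × 22% = CHF 12540
  CHF 32000 × 27% = CHF 8640
  → CHF 38850

CHF 70920 > CHF 38850, so the supplementary minimum tax is the binding amount.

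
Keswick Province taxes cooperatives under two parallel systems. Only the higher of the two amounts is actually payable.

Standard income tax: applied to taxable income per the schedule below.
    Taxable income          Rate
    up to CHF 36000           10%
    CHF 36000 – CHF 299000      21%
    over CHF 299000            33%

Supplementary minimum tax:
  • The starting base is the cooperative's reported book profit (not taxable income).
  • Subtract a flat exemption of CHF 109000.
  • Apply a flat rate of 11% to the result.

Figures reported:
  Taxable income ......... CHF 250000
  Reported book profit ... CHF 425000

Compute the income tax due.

Supplementary minimum tax:
  Base (reported book profit): CHF 425000
  Less exemption CHF 109000 → base CHF 316000
  CHF 316000 × 11% = CHF 34760

Standard income tax:
  CHF 36000 × 10% = CHF 3600
  CHF 214000 × 21% = CHF 44940
  → CHF 48540

CHF 48540 > CHF 34760, so the standard income tax governs.

CHF 48540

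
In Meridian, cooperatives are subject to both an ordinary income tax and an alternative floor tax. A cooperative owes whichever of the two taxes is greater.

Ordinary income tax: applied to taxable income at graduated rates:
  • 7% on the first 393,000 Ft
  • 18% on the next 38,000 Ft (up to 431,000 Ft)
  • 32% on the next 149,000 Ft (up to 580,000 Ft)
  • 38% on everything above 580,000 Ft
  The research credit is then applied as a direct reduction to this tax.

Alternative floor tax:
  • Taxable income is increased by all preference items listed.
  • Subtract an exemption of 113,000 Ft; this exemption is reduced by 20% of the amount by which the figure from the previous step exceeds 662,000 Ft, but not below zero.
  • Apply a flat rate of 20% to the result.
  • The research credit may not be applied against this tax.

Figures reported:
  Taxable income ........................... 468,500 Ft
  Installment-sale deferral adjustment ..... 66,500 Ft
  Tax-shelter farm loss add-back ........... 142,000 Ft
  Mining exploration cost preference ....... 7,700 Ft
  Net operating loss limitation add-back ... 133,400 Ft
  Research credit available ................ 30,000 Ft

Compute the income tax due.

Alternative floor tax:
  Adjusted income: 468,500 Ft + 66,500 Ft + 142,000 Ft + 7,700 Ft + 133,400 Ft = 818,100 Ft
  Exemption: 113,000 Ft − 20% × (818,100 Ft − 662,000 Ft) = 113,000 Ft − 31,220 Ft = 81,780 Ft
  Base: 818,100 Ft − 81,780 Ft = 736,320 Ft
  736,320 Ft × 20% = 147,264 Ft

Ordinary income tax:
  393,000 Ft × 7% = 27,510 Ft
  38,000 Ft × 18% = 6,840 Ft
  37,500 Ft × 32% = 12,000 Ft
  → 46,350 Ft
  Less research credit 30,000 Ft → 16,350 Ft

147,264 Ft > 16,350 Ft, so the alternative floor tax is the binding amount.

147,264 Ft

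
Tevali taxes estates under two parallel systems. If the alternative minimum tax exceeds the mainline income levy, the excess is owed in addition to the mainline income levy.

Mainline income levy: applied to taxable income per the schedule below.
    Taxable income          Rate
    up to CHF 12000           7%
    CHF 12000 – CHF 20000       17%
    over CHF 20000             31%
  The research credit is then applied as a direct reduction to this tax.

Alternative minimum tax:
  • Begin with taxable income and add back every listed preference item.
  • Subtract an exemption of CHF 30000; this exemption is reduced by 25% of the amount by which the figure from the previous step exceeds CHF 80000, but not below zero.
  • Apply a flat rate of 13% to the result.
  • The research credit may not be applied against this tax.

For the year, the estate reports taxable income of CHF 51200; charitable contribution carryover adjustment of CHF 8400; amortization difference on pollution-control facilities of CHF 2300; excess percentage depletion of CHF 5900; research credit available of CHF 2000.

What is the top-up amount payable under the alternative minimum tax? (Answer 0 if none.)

CHF 0

Alternative minimum tax:
  Adjusted income: CHF 51200 + CHF 8400 + CHF 2300 + CHF 5900 = CHF 67800
  Exemption: CHF 67800 ≤ CHF 80000, so full CHF 30000 applies
  Base: CHF 67800 − CHF 30000 = CHF 37800
  CHF 37800 × 13% = CHF 4914

Mainline income levy:
  CHF 12000 × 7% = CHF 840
  CHF 8000 × 17% = CHF 1360
  CHF 31200 × 31% = CHF 9672
  → CHF 11872
  Less research credit CHF 2000 → CHF 9872

CHF 4914 ≤ CHF 9872, so no add-on is due.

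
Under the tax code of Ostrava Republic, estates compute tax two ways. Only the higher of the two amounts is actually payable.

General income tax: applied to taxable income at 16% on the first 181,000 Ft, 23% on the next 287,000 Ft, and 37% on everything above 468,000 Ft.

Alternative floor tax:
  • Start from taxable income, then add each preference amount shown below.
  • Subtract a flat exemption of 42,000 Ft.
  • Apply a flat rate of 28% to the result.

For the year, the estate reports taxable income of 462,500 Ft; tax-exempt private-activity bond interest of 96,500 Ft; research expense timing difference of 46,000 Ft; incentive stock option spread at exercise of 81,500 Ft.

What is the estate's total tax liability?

180,460 Ft

General income tax:
  181,000 Ft × 16% = 28,960 Ft
  281,500 Ft × 23% = 64,745 Ft
  → 93,705 Ft

Alternative floor tax:
  Adjusted income: 462,500 Ft + 96,500 Ft + 46,000 Ft + 81,500 Ft = 686,500 Ft
  Less exemption 42,000 Ft → base 644,500 Ft
  644,500 Ft × 28% = 180,460 Ft

180,460 Ft > 93,705 Ft, so the alternative floor tax is the binding amount.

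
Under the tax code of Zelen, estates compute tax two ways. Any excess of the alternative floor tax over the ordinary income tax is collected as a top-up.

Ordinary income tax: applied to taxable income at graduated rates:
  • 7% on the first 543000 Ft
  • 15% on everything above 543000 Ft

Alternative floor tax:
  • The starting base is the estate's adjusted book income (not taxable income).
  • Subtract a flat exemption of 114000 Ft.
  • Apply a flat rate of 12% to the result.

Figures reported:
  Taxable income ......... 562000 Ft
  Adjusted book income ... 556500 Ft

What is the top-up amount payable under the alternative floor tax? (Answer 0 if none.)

12240 Ft

Alternative floor tax:
  Base (adjusted book income): 556500 Ft
  Less exemption 114000 Ft → base 442500 Ft
  442500 Ft × 12% = 53100 Ft

Ordinary income tax:
  543000 Ft × 7% = 38010 Ft
  19000 Ft × 15% = 2850 Ft
  → 40860 Ft

Excess of alternative floor tax over ordinary income tax: 53100 Ft − 40860 Ft = 12240 Ft.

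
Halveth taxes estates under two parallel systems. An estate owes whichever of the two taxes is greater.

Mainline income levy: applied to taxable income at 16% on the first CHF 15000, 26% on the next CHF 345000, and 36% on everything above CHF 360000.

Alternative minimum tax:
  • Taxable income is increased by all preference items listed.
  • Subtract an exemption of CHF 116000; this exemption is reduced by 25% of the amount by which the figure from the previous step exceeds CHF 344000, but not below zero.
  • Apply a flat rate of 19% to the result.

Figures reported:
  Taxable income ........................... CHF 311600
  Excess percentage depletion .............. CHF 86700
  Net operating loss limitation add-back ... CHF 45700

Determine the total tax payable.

Alternative minimum tax:
  Adjusted income: CHF 311600 + CHF 86700 + CHF 45700 = CHF 444000
  Exemption: CHF 116000 − 25% × (CHF 444000 − CHF 344000) = CHF 116000 − CHF 25000 = CHF 91000
  Base: CHF 444000 − CHF 91000 = CHF 353000
  CHF 353000 × 19% = CHF 67070

Mainline income levy:
  CHF 15000 × 16% = CHF 2400
  CHF 296600 × 26% = CHF 77116
  → CHF 79516

CHF 79516 > CHF 67070, so the mainline income levy governs.

CHF 79516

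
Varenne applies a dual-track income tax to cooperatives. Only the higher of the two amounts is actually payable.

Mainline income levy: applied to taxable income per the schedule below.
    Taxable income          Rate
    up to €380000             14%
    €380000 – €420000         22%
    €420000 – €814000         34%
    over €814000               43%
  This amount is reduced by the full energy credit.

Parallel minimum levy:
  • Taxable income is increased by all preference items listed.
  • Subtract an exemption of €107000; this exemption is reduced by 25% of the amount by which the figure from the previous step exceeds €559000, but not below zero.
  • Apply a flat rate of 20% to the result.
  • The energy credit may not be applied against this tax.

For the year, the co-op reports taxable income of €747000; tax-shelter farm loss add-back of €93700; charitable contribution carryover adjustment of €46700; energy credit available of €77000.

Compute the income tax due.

Mainline income levy:
  €380000 × 14% = €53200
  €40000 × 22% = €8800
  €327000 × 34% = €111180
  → €173180
  Less energy credit €77000 → €96180

Parallel minimum levy:
  Adjusted income: €747000 + €93700 + €46700 = €887400
  Exemption: €107000 − 25% × (€887400 − €559000) = €107000 − €82100 = €24900
  Base: €887400 − €24900 = €862500
  €862500 × 20% = €172500

€172500 > €96180, so the parallel minimum levy is the binding amount.

€172500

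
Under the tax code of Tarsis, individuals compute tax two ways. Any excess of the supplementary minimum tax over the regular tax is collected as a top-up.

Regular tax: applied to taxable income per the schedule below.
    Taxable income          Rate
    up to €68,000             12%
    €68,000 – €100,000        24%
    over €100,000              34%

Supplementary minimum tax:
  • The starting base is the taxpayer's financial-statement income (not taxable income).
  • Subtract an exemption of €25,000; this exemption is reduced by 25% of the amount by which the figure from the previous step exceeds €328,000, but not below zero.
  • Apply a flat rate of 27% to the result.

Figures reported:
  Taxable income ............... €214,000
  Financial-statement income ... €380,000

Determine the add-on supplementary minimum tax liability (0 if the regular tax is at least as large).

Regular tax:
  €68,000 × 12% = €8,160
  €32,000 × 24% = €7,680
  €114,000 × 34% = €38,760
  → €54,600

Supplementary minimum tax:
  Base (financial-statement income): €380,000
  Exemption: €25,000 − 25% × (€380,000 − €328,000) = €25,000 − €13,000 = €12,000
  Base: €380,000 − €12,000 = €368,000
  €368,000 × 27% = €99,360

Excess of supplementary minimum tax over regular tax: €99,360 − €54,600 = €44,760.

€44,760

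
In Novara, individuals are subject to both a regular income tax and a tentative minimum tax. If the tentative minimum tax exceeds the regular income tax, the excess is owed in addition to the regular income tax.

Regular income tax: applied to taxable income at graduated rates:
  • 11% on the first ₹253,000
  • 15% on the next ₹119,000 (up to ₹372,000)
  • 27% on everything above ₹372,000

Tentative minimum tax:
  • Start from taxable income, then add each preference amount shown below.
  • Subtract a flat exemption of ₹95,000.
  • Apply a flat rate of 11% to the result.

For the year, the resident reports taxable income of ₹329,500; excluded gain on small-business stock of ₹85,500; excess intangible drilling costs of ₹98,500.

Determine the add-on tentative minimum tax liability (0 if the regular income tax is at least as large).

₹6,730

Tentative minimum tax:
  Adjusted income: ₹329,500 + ₹85,500 + ₹98,500 = ₹513,500
  Less exemption ₹95,000 → base ₹418,500
  ₹418,500 × 11% = ₹46,035

Regular income tax:
  ₹253,000 × 11% = ₹27,830
  ₹76,500 × 15% = ₹11,475
  → ₹39,305

Excess of tentative minimum tax over regular income tax: ₹46,035 − ₹39,305 = ₹6,730.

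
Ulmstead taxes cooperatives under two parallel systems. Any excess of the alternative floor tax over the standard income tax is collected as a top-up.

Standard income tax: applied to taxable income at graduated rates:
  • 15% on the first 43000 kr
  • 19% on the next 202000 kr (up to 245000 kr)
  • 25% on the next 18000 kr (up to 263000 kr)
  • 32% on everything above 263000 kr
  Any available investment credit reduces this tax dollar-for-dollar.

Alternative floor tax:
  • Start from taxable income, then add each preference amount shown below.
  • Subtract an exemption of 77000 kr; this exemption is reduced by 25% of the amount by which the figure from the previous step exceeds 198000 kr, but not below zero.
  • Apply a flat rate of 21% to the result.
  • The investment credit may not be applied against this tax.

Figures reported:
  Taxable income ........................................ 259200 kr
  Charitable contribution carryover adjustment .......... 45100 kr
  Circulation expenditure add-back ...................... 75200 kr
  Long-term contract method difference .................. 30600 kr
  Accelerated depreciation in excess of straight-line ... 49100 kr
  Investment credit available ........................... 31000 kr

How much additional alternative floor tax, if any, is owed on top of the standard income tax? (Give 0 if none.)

Alternative floor tax:
  Adjusted income: 259200 kr + 45100 kr + 75200 kr + 30600 kr + 49100 kr = 459200 kr
  Exemption: 77000 kr − 25% × (459200 kr − 198000 kr) = 77000 kr − 65300 kr = 11700 kr
  Base: 459200 kr − 11700 kr = 447500 kr
  447500 kr × 21% = 93975 kr

Standard income tax:
  43000 kr × 15% = 6450 kr
  202000 kr × 19% = 38380 kr
  14200 kr × 25% = 3550 kr
  → 48380 kr
  Less investment credit 31000 kr → 17380 kr

Excess of alternative floor tax over standard income tax: 93975 kr − 17380 kr = 76595 kr.

76595 kr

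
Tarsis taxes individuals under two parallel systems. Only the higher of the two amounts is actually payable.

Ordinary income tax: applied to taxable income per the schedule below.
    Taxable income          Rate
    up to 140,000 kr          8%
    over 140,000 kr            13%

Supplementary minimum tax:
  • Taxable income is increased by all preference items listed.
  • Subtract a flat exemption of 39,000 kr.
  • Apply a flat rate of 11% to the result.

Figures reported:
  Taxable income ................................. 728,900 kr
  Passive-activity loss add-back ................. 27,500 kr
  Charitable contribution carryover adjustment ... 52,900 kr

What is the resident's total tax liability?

Ordinary income tax:
  140,000 kr × 8% = 11,200 kr
  588,900 kr × 13% = 76,557 kr
  → 87,757 kr

Supplementary minimum tax:
  Adjusted income: 728,900 kr + 27,500 kr + 52,900 kr = 809,300 kr
  Less exemption 39,000 kr → base 770,300 kr
  770,300 kr × 11% = 84,733 kr

87,757 kr > 84,733 kr, so the ordinary income tax governs.

87,757 kr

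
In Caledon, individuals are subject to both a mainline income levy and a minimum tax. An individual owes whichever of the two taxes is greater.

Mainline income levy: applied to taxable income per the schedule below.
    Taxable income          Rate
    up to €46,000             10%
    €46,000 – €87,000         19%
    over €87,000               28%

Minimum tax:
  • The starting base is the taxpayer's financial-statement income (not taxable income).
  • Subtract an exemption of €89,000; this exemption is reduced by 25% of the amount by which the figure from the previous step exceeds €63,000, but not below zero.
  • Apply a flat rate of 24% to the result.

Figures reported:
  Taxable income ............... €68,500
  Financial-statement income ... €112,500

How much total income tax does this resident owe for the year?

€8,875

Minimum tax:
  Base (financial-statement income): €112,500
  Exemption: €89,000 − 25% × (€112,500 − €63,000) = €89,000 − €12,375 = €76,625
  Base: €112,500 − €76,625 = €35,875
  €35,875 × 24% = €8,610

Mainline income levy:
  €46,000 × 10% = €4,600
  €22,500 × 19% = €4,275
  → €8,875

€8,875 > €8,610, so the mainline income levy governs.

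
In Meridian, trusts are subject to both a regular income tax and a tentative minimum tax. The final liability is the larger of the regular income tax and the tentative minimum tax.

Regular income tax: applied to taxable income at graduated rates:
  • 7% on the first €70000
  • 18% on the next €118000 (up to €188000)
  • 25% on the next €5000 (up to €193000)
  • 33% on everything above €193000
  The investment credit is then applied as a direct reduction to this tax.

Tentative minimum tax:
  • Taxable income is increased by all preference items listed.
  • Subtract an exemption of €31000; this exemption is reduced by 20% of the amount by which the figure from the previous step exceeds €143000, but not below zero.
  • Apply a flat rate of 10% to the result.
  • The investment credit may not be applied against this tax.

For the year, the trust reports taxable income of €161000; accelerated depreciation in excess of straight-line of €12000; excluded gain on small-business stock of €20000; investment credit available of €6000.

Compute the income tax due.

Regular income tax:
  €70000 × 7% = €4900
  €91000 × 18% = €16380
  → €21280
  Less investment credit €6000 → €15280

Tentative minimum tax:
  Adjusted income: €161000 + €12000 + €20000 = €193000
  Exemption: €31000 − 20% × (€193000 − €143000) = €31000 − €10000 = €21000
  Base: €193000 − €21000 = €172000
  €172000 × 10% = €17200

€17200 > €15280, so the tentative minimum tax is the binding amount.

€17200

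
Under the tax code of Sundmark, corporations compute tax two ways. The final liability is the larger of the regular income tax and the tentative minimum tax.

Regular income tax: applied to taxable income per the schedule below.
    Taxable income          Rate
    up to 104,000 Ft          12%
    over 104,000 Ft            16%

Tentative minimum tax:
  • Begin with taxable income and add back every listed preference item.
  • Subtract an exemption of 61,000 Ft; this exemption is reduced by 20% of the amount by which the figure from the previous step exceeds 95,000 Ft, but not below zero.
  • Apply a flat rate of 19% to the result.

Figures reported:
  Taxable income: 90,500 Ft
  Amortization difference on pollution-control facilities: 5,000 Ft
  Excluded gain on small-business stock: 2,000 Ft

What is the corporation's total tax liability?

Tentative minimum tax:
  Adjusted income: 90,500 Ft + 5,000 Ft + 2,000 Ft = 97,500 Ft
  Exemption: 61,000 Ft − 20% × (97,500 Ft − 95,000 Ft) = 61,000 Ft − 500 Ft = 60,500 Ft
  Base: 97,500 Ft − 60,500 Ft = 37,000 Ft
  37,000 Ft × 19% = 7,030 Ft

Regular income tax:
  90,500 Ft × 12% = 10,860 Ft

10,860 Ft > 7,030 Ft, so the regular income tax governs.

10,860 Ft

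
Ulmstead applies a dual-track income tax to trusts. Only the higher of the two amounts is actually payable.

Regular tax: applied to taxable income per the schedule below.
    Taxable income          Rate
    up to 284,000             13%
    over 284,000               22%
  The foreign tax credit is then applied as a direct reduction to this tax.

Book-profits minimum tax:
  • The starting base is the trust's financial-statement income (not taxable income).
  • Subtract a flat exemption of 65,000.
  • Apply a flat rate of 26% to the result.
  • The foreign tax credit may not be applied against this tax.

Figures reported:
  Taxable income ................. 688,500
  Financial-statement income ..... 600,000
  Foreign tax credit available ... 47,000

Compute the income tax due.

Book-profits minimum tax:
  Base (financial-statement income): 600,000
  Less exemption 65,000 → base 535,000
  535,000 × 26% = 139,100

Regular tax:
  284,000 × 13% = 36,920
  404,500 × 22% = 88,990
  → 125,910
  Less foreign tax credit 47,000 → 78,910

139,100 > 78,910, so the book-profits minimum tax is the binding amount.

139,100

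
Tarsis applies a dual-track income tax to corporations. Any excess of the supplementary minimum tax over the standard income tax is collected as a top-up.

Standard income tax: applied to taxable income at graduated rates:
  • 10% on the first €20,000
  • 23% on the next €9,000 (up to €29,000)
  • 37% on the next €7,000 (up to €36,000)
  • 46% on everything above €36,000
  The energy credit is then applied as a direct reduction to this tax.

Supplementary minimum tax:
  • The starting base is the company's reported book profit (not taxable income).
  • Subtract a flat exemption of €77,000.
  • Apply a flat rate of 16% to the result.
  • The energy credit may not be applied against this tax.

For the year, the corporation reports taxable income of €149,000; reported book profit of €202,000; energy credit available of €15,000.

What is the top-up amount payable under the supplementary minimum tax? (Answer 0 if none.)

€0

Standard income tax:
  €20,000 × 10% = €2,000
  €9,000 × 23% = €2,070
  €7,000 × 37% = €2,590
  €113,000 × 46% = €51,980
  → €58,640
  Less energy credit €15,000 → €43,640

Supplementary minimum tax:
  Base (reported book profit): €202,000
  Less exemption €77,000 → base €125,000
  €125,000 × 16% = €20,000

€20,000 ≤ €43,640, so no add-on is due.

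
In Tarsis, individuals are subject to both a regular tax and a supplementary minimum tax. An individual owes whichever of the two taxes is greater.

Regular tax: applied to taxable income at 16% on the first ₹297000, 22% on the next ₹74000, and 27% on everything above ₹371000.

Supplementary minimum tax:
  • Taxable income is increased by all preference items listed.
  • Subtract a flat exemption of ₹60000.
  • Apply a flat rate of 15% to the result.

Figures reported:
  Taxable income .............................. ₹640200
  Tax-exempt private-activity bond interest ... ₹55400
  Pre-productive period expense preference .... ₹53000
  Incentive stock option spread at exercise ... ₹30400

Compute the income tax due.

₹136484

Supplementary minimum tax:
  Adjusted income: ₹640200 + ₹55400 + ₹53000 + ₹30400 = ₹779000
  Less exemption ₹60000 → base ₹719000
  ₹719000 × 15% = ₹107850

Regular tax:
  ₹297000 × 16% = ₹47520
  ₹74000 × 22% = ₹16280
  ₹269200 × 27% = ₹72684
  → ₹136484

₹136484 > ₹107850, so the regular tax governs.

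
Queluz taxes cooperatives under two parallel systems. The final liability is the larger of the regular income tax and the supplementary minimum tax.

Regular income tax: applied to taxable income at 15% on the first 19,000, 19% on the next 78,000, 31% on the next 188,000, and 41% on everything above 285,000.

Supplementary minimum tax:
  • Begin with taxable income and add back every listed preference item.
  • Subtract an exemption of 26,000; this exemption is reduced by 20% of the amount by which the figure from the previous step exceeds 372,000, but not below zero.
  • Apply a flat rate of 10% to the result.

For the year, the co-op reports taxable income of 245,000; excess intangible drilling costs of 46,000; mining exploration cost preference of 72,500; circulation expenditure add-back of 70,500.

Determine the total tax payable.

Regular income tax:
  19,000 × 15% = 2,850
  78,000 × 19% = 14,820
  148,000 × 31% = 45,880
  → 63,550

Supplementary minimum tax:
  Adjusted income: 245,000 + 46,000 + 72,500 + 70,500 = 434,000
  Exemption: 26,000 − 20% × (434,000 − 372,000) = 26,000 − 12,400 = 13,600
  Base: 434,000 − 13,600 = 420,400
  420,400 × 10% = 42,040

63,550 > 42,040, so the regular income tax governs.

63,550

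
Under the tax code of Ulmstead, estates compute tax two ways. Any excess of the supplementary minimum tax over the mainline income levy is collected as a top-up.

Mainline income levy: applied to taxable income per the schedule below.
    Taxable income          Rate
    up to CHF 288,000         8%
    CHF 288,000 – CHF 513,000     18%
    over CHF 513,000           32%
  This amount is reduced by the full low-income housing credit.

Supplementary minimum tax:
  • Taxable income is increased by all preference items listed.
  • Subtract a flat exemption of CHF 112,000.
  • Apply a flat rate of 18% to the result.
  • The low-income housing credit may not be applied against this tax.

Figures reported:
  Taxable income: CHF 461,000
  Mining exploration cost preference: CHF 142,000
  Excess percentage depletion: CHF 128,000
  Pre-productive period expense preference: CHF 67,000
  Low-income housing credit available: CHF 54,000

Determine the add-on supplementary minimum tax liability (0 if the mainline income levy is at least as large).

Supplementary minimum tax:
  Adjusted income: CHF 461,000 + CHF 142,000 + CHF 128,000 + CHF 67,000 = CHF 798,000
  Less exemption CHF 112,000 → base CHF 686,000
  CHF 686,000 × 18% = CHF 123,480

Mainline income levy:
  CHF 288,000 × 8% = CHF 23,040
  CHF 173,000 × 18% = CHF 31,140
  → CHF 54,180
  Less low-income housing credit CHF 54,000 → CHF 180

Excess of supplementary minimum tax over mainline income levy: CHF 123,480 − CHF 180 = CHF 123,300.

CHF 123,300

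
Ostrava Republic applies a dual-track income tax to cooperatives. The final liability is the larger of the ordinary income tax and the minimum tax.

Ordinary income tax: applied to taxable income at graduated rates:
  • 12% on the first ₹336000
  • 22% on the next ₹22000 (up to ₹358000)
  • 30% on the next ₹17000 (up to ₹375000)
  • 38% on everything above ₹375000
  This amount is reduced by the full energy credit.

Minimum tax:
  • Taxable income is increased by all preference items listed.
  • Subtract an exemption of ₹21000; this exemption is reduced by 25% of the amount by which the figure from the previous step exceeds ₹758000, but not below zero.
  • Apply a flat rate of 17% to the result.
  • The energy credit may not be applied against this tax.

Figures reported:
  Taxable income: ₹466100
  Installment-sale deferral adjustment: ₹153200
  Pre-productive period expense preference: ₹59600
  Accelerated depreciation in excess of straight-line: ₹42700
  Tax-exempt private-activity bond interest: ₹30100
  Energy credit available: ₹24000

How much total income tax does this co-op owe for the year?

Minimum tax:
  Adjusted income: ₹466100 + ₹153200 + ₹59600 + ₹42700 + ₹30100 = ₹751700
  Exemption: ₹751700 ≤ ₹758000, so full ₹21000 applies
  Base: ₹751700 − ₹21000 = ₹730700
  ₹730700 × 17% = ₹124219

Ordinary income tax:
  ₹336000 × 12% = ₹40320
  ₹22000 × 22% = ₹4840
  ₹17000 × 30% = ₹5100
  ₹91100 × 38% = ₹34618
  → ₹84878
  Less energy credit ₹24000 → ₹60878

₹124219 > ₹60878, so the minimum tax is the binding amount.

₹124219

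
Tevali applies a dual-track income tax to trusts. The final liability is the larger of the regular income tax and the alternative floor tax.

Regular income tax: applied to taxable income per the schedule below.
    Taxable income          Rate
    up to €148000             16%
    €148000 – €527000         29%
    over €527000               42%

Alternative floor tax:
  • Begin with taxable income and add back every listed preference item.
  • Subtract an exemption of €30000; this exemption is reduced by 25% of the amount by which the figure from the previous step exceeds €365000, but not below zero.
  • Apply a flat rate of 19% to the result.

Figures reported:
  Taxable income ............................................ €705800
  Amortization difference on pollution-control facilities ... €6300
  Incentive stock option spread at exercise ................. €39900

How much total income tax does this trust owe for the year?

€208686

Regular income tax:
  €148000 × 16% = €23680
  €379000 × 29% = €109910
  €178800 × 42% = €75096
  → €208686

Alternative floor tax:
  Adjusted income: €705800 + €6300 + €39900 = €752000
  Exemption: 25% × (€752000 − €365000) = €96750 ≥ €30000, so the exemption is fully phased out
  Base: €752000 − €0 = €752000
  €752000 × 19% = €142880

€208686 > €142880, so the regular income tax governs.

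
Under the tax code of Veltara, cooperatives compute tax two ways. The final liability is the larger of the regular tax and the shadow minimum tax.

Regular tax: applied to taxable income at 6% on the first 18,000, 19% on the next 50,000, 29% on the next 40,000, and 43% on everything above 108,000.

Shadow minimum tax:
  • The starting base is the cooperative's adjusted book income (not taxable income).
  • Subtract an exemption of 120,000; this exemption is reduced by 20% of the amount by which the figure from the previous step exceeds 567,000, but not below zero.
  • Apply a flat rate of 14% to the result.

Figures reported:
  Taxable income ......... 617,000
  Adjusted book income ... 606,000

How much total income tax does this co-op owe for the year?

Regular tax:
  18,000 × 6% = 1,080
  50,000 × 19% = 9,500
  40,000 × 29% = 11,600
  509,000 × 43% = 218,870
  → 241,050

Shadow minimum tax:
  Base (adjusted book income): 606,000
  Exemption: 120,000 − 20% × (606,000 − 567,000) = 120,000 − 7,800 = 112,200
  Base: 606,000 − 112,200 = 493,800
  493,800 × 14% = 69,132

241,050 > 69,132, so the regular tax governs.

241,050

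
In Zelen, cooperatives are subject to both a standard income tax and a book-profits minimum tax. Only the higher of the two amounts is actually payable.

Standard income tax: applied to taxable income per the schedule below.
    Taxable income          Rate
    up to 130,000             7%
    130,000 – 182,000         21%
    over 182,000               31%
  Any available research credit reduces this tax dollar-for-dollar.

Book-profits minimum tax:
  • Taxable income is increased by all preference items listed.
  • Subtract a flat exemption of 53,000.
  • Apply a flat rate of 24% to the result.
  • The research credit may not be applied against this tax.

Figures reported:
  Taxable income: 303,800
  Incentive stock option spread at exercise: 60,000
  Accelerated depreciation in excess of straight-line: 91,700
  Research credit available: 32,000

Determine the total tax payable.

Book-profits minimum tax:
  Adjusted income: 303,800 + 60,000 + 91,700 = 455,500
  Less exemption 53,000 → base 402,500
  402,500 × 24% = 96,600

Standard income tax:
  130,000 × 7% = 9,100
  52,000 × 21% = 10,920
  121,800 × 31% = 37,758
  → 57,778
  Less research credit 32,000 → 25,778

96,600 > 25,778, so the book-profits minimum tax is the binding amount.

96,600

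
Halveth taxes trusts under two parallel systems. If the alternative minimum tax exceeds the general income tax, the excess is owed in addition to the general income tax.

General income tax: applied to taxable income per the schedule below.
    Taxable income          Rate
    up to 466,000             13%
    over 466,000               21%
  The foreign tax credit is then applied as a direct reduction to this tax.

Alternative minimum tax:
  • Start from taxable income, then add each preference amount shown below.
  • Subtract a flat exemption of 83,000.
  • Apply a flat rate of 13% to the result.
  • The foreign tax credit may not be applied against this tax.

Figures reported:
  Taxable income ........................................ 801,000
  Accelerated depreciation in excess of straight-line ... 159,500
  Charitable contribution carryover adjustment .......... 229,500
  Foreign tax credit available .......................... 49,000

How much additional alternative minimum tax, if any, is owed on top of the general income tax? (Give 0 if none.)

61,980

Alternative minimum tax:
  Adjusted income: 801,000 + 159,500 + 229,500 = 1,190,000
  Less exemption 83,000 → base 1,107,000
  1,107,000 × 13% = 143,910

General income tax:
  466,000 × 13% = 60,580
  335,000 × 21% = 70,350
  → 130,930
  Less foreign tax credit 49,000 → 81,930

Excess of alternative minimum tax over general income tax: 143,910 − 81,930 = 61,980.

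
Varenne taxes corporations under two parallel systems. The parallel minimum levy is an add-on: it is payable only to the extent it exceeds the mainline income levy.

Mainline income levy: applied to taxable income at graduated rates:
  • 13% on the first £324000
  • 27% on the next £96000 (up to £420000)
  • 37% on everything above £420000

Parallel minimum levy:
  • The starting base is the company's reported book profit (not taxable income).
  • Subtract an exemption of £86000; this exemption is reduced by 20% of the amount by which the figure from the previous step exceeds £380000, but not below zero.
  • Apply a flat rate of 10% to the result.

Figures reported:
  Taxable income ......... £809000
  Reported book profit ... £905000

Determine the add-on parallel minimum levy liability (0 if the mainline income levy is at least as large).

£0

Mainline income levy:
  £324000 × 13% = £42120
  £96000 × 27% = £25920
  £389000 × 37% = £143930
  → £211970

Parallel minimum levy:
  Base (reported book profit): £905000
  Exemption: 20% × (£905000 − £380000) = £105000 ≥ £86000, so the exemption is fully phased out
  Base: £905000 − £0 = £905000
  £905000 × 10% = £90500

£90500 ≤ £211970, so no add-on is due.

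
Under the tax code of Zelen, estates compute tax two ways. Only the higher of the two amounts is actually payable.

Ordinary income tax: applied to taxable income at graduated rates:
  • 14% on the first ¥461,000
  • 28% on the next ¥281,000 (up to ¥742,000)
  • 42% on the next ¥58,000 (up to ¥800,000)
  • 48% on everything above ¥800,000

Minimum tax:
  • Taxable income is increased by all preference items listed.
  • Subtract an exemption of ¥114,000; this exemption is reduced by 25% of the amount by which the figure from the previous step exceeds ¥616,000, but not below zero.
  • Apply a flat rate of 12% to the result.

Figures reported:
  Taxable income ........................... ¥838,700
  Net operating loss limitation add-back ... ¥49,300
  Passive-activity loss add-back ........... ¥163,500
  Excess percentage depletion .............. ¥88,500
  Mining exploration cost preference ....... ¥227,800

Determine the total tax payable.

Ordinary income tax:
  ¥461,000 × 14% = ¥64,540
  ¥281,000 × 28% = ¥78,680
  ¥58,000 × 42% = ¥24,360
  ¥38,700 × 48% = ¥18,576
  → ¥186,156

Minimum tax:
  Adjusted income: ¥838,700 + ¥49,300 + ¥163,500 + ¥88,500 + ¥227,800 = ¥1,367,800
  Exemption: 25% × (¥1,367,800 − ¥616,000) = ¥187,950 ≥ ¥114,000, so the exemption is fully phased out
  Base: ¥1,367,800 − ¥0 = ¥1,367,800
  ¥1,367,800 × 12% = ¥164,136

¥186,156 > ¥164,136, so the ordinary income tax governs.

¥186,156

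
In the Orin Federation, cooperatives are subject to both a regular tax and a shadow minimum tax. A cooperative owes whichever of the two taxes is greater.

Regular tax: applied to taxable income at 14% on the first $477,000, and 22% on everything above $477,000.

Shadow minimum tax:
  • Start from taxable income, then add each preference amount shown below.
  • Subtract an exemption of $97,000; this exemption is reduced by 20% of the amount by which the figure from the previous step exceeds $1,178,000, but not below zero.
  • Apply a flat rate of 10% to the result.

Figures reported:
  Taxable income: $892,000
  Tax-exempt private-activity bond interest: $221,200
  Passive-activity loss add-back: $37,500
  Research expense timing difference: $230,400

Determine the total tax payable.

Regular tax:
  $477,000 × 14% = $66,780
  $415,000 × 22% = $91,300
  → $158,080

Shadow minimum tax:
  Adjusted income: $892,000 + $221,200 + $37,500 + $230,400 = $1,381,100
  Exemption: $97,000 − 20% × ($1,381,100 − $1,178,000) = $97,000 − $40,620 = $56,380
  Base: $1,381,100 − $56,380 = $1,324,720
  $1,324,720 × 10% = $132,472

$158,080 > $132,472, so the regular tax governs.

$158,080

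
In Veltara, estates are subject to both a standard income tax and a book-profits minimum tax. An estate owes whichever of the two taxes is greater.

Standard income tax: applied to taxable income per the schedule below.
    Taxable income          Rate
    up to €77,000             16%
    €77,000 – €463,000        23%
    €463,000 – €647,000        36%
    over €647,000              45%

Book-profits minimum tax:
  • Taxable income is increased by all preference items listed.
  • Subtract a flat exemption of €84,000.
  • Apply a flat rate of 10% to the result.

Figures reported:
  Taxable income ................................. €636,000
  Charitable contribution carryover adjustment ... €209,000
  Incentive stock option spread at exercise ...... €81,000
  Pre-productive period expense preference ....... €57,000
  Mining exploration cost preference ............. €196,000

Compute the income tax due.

€163,380

Book-profits minimum tax:
  Adjusted income: €636,000 + €209,000 + €81,000 + €57,000 + €196,000 = €1,179,000
  Less exemption €84,000 → base €1,095,000
  €1,095,000 × 10% = €109,500

Standard income tax:
  €77,000 × 16% = €12,320
  €386,000 × 23% = €88,780
  €173,000 × 36% = €62,280
  → €163,380

€163,380 > €109,500, so the standard income tax governs.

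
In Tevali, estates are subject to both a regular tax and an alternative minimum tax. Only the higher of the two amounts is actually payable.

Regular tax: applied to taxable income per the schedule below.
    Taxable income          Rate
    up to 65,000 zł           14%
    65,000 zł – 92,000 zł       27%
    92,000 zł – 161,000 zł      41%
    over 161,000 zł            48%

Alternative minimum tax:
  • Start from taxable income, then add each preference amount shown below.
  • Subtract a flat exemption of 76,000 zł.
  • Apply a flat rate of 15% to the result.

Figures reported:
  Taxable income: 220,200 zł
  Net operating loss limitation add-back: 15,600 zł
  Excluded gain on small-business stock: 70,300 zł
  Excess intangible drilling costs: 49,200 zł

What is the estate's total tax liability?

73,096 zł

Alternative minimum tax:
  Adjusted income: 220,200 zł + 15,600 zł + 70,300 zł + 49,200 zł = 355,300 zł
  Less exemption 76,000 zł → base 279,300 zł
  279,300 zł × 15% = 41,895 zł

Regular tax:
  65,000 zł × 14% = 9,100 zł
  27,000 zł × 27% = 7,290 zł
  69,000 zł × 41% = 28,290 zł
  59,200 zł × 48% = 28,416 zł
  → 73,096 zł

73,096 zł > 41,895 zł, so the regular tax governs.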